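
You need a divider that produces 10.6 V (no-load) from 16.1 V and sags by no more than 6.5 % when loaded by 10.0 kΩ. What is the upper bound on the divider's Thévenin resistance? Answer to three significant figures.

R_th ≤ 695 Ω

Loading drop = R_th/(R_th + R_L) ≤ 0.0650, so R_th ≤ R_L · ε/(1−ε) = 10.0 kΩ × 0.0650/0.9350 = 695 Ω.
(Any R1, R2 with R2/(R1+R2) = 0.658 and R1‖R2 ≤ 695 Ω will meet the spec.)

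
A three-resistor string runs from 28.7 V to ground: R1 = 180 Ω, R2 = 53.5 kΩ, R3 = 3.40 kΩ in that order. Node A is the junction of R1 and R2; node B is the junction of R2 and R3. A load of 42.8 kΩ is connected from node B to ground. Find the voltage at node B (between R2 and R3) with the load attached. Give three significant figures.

V ≈ 1.59 V

At node B, R3 is in parallel with the load: R3‖R_L = 3150 Ω.
Below node A the resistance is R2 + (R3‖R_L) = 56650 Ω, so V_A = 28.7 × 56650/56830 = 28.61 V.
Then V_B = V_A × (R3‖R_L)/(R2 + R3‖R_L) = 28.61 × 3150/56650 = 1.59 V.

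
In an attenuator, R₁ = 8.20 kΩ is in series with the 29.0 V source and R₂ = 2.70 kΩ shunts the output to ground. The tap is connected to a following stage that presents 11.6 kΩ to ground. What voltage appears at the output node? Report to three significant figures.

The load sits in parallel with R₂: R₂‖R_L = (2.70 × 11.6) / (2.70 + 11.6) = 2.190 kΩ.
V_out = 29.0 × 2.190 / (8.20 + 2.190) = 29.0 × 2.190/10.39 = 6.11 V.

V_out ≈ 6.11 V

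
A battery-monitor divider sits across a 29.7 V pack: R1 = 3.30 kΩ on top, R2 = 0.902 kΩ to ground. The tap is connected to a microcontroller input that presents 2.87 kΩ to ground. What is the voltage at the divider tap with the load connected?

V_out ≈ 5.11 V

The load sits in parallel with R2: R2‖R_L = (902 × 2870) / (902 + 2870) = 686.3 Ω.
V_out = 29.7 × 686.3 / (3300 + 686.3) = 29.7 × 686.3/3986 = 5.11 V.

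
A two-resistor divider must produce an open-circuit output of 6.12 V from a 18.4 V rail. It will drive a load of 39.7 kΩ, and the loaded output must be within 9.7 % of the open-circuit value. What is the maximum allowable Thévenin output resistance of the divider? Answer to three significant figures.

R_th ≤ 4.26 kΩ

Loading drop = R_th/(R_th + R_L) ≤ 0.0970, so R_th ≤ R_L · ε/(1−ε) = 39.7 kΩ × 0.0970/0.9030 = 4.26 kΩ.
(Any R1, R2 with R2/(R1+R2) = 0.333 and R1‖R2 ≤ 4.26 kΩ will meet the spec.)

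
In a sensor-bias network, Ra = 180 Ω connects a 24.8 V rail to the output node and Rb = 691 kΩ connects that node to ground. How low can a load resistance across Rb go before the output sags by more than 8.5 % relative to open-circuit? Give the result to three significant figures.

Output resistance R_th = Ra‖Rb = (180 × 691000)/691200 = 180.0 Ω.
The fractional drop is R_th/(R_th + R_L); requiring this ≤ 0.0850 gives R_L ≥ R_th(1/0.0850 − 1) = 180.0 × 10.76 = 1.94 kΩ.

R_L(min) ≈ 1.94 kΩ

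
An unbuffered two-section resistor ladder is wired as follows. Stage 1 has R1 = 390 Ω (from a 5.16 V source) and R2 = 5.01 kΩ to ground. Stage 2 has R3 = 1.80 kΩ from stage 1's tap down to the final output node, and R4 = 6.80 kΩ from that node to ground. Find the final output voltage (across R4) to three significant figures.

Stage 2 presents R3+R4 = 8600 Ω as a load on stage 1's tap.
Stage 1's lower leg becomes R2‖(R3+R4) = 3166 Ω, so V_mid = 5.16 × 3166/3556 = 4.594 V.
Stage 2 is itself unloaded: V_out = V_mid × R4/(R3+R4) = 4.594 × 6800/8600 = 3.63 V.

V_out ≈ 3.63 V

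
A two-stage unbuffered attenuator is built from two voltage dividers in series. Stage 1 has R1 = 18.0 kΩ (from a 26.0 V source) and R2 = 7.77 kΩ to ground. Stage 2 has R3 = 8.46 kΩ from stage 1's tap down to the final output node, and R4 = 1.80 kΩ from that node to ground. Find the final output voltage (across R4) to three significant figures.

Stage 2 presents R3+R4 = 10.26 kΩ as a load on stage 1's tap.
Stage 1's lower leg becomes R2‖(R3+R4) = 4.422 kΩ, so V_mid = 26.0 × 4.422/22.42 = 5.127 V.
Stage 2 is itself unloaded: V_out = V_mid × R4/(R3+R4) = 5.127 × 1.80/10.26 = 0.900 V.

V_out ≈ 0.900 V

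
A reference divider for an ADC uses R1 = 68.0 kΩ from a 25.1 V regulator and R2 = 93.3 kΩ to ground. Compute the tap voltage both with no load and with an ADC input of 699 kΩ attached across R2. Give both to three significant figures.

Open-circuit: V = 25.1 × 93.3/(68.0 + 93.3) = 14.5 V.
With the load, R2 becomes R2‖R_L = 82.31 kΩ, so V = 25.1 × 82.31/150.3 = 13.7 V.

Unloaded: 14.5 V; loaded: 13.7 V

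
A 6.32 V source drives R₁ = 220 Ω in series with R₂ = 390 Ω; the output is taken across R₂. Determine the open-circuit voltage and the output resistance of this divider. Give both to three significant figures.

V_th = 4.04 V, R_th = 141 Ω

V_th is the open-circuit tap voltage: 6.32 × 390/(220 + 390) = 4.04 V.
With the supply zeroed, R₁ and R₂ appear in parallel from the tap: R_th = R₁‖R₂ = (220 × 390)/610.0 = 141 Ω.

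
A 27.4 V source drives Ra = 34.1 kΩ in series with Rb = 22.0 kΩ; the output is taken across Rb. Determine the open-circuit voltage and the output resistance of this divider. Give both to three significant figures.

V_th = 10.7 V, R_th = 13.4 kΩ

V_th is the open-circuit tap voltage: 27.4 × 22.0/(34.1 + 22.0) = 10.7 V.
With the supply zeroed, Ra and Rb appear in parallel from the tap: R_th = Ra‖Rb = (34.1 × 22.0)/56.10 = 13.4 kΩ.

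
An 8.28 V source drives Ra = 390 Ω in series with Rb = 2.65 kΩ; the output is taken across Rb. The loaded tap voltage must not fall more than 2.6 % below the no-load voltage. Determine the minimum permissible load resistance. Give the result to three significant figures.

R_L(min) ≈ 12.7 kΩ

Output resistance R_th = Ra‖Rb = (390 × 2650)/3040 = 340.0 Ω.
The fractional drop is R_th/(R_th + R_L); requiring this ≤ 0.0260 gives R_L ≥ R_th(1/0.0260 − 1) = 340.0 × 37.46 = 12.7 kΩ.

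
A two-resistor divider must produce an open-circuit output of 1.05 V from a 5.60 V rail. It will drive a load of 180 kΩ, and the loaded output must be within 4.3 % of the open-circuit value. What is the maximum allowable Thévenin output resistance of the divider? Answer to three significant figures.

R_th ≤ 8.09 kΩ

Loading drop = R_th/(R_th + R_L) ≤ 0.0430, so R_th ≤ R_L · ε/(1−ε) = 180 kΩ × 0.0430/0.9570 = 8.09 kΩ.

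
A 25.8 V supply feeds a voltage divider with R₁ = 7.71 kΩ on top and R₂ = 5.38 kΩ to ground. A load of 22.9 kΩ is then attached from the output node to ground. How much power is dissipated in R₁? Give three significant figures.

P ≈ 35.2 mW

Total resistance from the source is R₁ + (R₂‖R_L) = 12.07 kΩ, so I = 25.8/12.07 kΩ = 2.138 mA.
P = I²·R₁ = (2.138 mA)² × 7.71 kΩ = 35.2 mW.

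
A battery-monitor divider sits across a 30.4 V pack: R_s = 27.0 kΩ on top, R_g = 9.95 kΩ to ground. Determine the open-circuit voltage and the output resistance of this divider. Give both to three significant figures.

V_th is the open-circuit tap voltage: 30.4 × 9.95/(27.0 + 9.95) = 8.19 V.
With the supply zeroed, R_s and R_g appear in parallel from the tap: R_th = R_s‖R_g = (27.0 × 9.95)/36.95 = 7.27 kΩ.

V_th = 8.19 V, R_th = 7.27 kΩ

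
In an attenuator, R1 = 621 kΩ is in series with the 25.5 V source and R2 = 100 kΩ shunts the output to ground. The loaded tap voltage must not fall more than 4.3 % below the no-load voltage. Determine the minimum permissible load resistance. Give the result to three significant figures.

Output resistance R_th = R1‖R2 = (621 × 100)/721.0 = 86.13 kΩ.
The fractional drop is R_th/(R_th + R_L); requiring this ≤ 0.0430 gives R_L ≥ R_th(1/0.0430 − 1) = 86.13 × 22.26 = 1.92 MΩ.

R_L(min) ≈ 1.92 MΩ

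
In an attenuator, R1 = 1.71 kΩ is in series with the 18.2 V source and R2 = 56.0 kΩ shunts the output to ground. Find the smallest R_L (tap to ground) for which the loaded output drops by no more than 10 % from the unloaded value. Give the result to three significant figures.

R_L(min) ≈ 14.9 kΩ

Output resistance R_th = R1‖R2 = (1.71 × 56.0)/57.71 = 1.659 kΩ.
The fractional drop is R_th/(R_th + R_L); requiring this ≤ 0.100 gives R_L ≥ R_th(1/0.100 − 1) = 1.659 × 9.000 = 14.9 kΩ.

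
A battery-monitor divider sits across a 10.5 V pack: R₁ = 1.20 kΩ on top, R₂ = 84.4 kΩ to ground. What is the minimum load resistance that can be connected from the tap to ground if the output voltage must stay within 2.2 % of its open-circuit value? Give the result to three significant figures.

R_L(min) ≈ 52.6 kΩ

Output resistance R_th = R₁‖R₂ = (1.20 × 84.4)/85.60 = 1.183 kΩ.
The fractional drop is R_th/(R_th + R_L); requiring this ≤ 0.0220 gives R_L ≥ R_th(1/0.0220 − 1) = 1.183 × 44.45 = 52.6 kΩ.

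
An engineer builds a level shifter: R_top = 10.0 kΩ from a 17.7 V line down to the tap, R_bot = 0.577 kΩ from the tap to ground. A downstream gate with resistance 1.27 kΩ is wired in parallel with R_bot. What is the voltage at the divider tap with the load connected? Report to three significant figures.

The load sits in parallel with R_bot: R_bot‖R_L = (577 × 1270) / (577 + 1270) = 396.7 Ω.
V_out = 17.7 × 396.7 / (10000 + 396.7) = 17.7 × 396.7/10400 = 0.675 V.

V_out ≈ 0.675 V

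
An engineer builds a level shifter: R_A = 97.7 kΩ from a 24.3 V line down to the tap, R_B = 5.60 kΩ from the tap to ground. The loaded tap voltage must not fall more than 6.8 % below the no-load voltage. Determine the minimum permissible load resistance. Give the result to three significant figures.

R_L(min) ≈ 72.6 kΩ

Output resistance R_th = R_A‖R_B = (97.7 × 5.60)/103.3 = 5.296 kΩ.
The fractional drop is R_th/(R_th + R_L); requiring this ≤ 0.0680 gives R_L ≥ R_th(1/0.0680 − 1) = 5.296 × 13.71 = 72.6 kΩ.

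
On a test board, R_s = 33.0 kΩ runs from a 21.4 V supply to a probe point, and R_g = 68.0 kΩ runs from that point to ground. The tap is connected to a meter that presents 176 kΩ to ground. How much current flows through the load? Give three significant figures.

I_L ≈ 0.0727 mA

R_g‖R_L = 49.05 kΩ; V_out = 21.4 × 49.05/82.05 = 12.79 V.
I_L = V_out / R_L = 12.79 / 176 kΩ = 0.0727 mA.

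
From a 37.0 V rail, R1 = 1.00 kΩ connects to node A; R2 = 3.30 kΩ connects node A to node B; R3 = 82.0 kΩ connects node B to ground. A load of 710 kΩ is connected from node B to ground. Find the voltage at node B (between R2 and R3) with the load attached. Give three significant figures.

At node B, R3 is in parallel with the load: R3‖R_L = 73.51 kΩ.
Below node A the resistance is R2 + (R3‖R_L) = 76.81 kΩ, so V_A = 37.0 × 76.81/77.81 = 36.52 V.
Then V_B = V_A × (R3‖R_L)/(R2 + R3‖R_L) = 36.52 × 73.51/76.81 = 35.0 V.

V ≈ 35.0 V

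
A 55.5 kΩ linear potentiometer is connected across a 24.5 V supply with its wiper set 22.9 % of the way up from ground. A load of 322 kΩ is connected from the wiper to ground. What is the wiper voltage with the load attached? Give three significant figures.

V ≈ 5.44 V

The wiper splits the pot into (1−α)R = 42.79 kΩ above and αR = 12.71 kΩ below.
Lower section ‖ load = 12.23 kΩ.
V_wiper = 24.5 × 12.23/(42.79 + 12.23) = 5.44 V.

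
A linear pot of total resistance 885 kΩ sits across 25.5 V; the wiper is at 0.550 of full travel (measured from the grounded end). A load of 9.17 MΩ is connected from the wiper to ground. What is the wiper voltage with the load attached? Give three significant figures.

V ≈ 13.7 V

The wiper splits the pot into (1−α)R = 398.2 kΩ above and αR = 486.8 kΩ below.
Lower section ‖ load = 462.2 kΩ.
V_wiper = 25.5 × 462.2/(398.2 + 462.2) = 13.7 V.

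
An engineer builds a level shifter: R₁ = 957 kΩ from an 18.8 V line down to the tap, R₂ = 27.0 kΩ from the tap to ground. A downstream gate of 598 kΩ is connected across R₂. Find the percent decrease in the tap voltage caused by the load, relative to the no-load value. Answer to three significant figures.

The divider's output (Thévenin) resistance is R₁‖R₂ = 26.26 kΩ.
Fractional drop under load = R_th/(R_th + R_L) = 26.26 / (26.26 + 598) = 0.04206.
So the output falls by 4.21 %.

4.21 %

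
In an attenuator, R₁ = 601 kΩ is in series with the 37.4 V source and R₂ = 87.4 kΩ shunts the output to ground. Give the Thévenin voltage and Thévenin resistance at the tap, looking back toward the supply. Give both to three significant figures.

V_th = 4.75 V, R_th = 76.3 kΩ

V_th is the open-circuit tap voltage: 37.4 × 87.4/(601 + 87.4) = 4.75 V.
With the supply zeroed, R₁ and R₂ appear in parallel from the tap: R_th = R₁‖R₂ = (601 × 87.4)/688.4 = 76.3 kΩ.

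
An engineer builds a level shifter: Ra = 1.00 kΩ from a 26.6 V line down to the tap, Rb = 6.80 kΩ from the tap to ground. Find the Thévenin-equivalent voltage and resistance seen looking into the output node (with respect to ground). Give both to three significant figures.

V_th is the open-circuit tap voltage: 26.6 × 6.80/(1.00 + 6.80) = 23.2 V.
With the supply zeroed, Ra and Rb appear in parallel from the tap: R_th = Ra‖Rb = (1.00 × 6.80)/7.800 = 872 Ω.

V_th = 23.2 V, R_th = 872 Ω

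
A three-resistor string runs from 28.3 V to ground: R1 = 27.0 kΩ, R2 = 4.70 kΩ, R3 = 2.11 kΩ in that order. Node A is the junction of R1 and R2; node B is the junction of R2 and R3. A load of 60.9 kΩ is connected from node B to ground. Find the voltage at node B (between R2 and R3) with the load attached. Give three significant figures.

At node B, R3 is in parallel with the load: R3‖R_L = 2.039 kΩ.
Below node A the resistance is R2 + (R3‖R_L) = 6.739 kΩ, so V_A = 28.3 × 6.739/33.74 = 5.653 V.
Then V_B = V_A × (R3‖R_L)/(R2 + R3‖R_L) = 5.653 × 2.039/6.739 = 1.71 V.

V ≈ 1.71 V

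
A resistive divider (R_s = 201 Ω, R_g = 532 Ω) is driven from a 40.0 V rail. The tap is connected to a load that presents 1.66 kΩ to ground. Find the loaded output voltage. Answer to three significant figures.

The load sits in parallel with R_g: R_g‖R_L = (532 × 1660) / (532 + 1660) = 402.9 Ω.
V_out = 40.0 × 402.9 / (201 + 402.9) = 40.0 × 402.9/603.9 = 26.7 V.

V_out ≈ 26.7 V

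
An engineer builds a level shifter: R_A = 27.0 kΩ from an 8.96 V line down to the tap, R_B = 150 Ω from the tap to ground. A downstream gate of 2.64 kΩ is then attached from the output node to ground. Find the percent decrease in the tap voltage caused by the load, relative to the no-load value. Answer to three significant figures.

5.35 %

The divider's output (Thévenin) resistance is R_A‖R_B = 149.2 Ω.
Fractional drop under load = R_th/(R_th + R_L) = 149.2 / (149.2 + 2640) = 0.05348.
So the output falls by 5.35 %.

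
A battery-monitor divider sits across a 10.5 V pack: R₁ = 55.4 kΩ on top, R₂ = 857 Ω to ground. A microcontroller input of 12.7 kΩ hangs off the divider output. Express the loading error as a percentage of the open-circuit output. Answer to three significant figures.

6.23 %

The divider's output (Thévenin) resistance is R₁‖R₂ = 843.9 Ω.
Fractional drop under load = R_th/(R_th + R_L) = 843.9 / (843.9 + 12700) = 0.06231.
So the output falls by 6.23 %.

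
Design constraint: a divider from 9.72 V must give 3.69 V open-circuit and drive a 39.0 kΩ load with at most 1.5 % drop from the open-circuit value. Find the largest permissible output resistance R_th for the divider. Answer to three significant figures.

R_th ≤ 594 Ω

Loading drop = R_th/(R_th + R_L) ≤ 0.0150, so R_th ≤ R_L · ε/(1−ε) = 39.0 kΩ × 0.0150/0.9850 = 594 Ω.
(Any R1, R2 with R2/(R1+R2) = 0.380 and R1‖R2 ≤ 594 Ω will meet the spec.)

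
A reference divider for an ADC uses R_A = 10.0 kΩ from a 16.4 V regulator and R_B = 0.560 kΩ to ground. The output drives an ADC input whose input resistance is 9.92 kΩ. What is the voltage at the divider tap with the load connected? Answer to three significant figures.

The load sits in parallel with R_B: R_B‖R_L = (560 × 9920) / (560 + 9920) = 530.1 Ω.
V_out = 16.4 × 530.1 / (10000 + 530.1) = 16.4 × 530.1/10530 = 0.826 V.

V_out ≈ 0.826 V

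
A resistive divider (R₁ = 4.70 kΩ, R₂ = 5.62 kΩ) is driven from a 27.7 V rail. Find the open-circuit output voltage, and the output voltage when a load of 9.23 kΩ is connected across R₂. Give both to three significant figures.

Unloaded: 15.1 V; loaded: 11.8 V

Open-circuit: V = 27.7 × 5.62/(4.70 + 5.62) = 15.1 V.
With the load, R₂ becomes R₂‖R_L = 3.493 kΩ, so V = 27.7 × 3.493/8.193 = 11.8 V.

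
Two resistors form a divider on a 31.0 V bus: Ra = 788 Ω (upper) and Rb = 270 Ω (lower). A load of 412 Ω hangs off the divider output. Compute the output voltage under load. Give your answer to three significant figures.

The load sits in parallel with Rb: Rb‖R_L = (270 × 412) / (270 + 412) = 163.1 Ω.
V_out = 31.0 × 163.1 / (788 + 163.1) = 31.0 × 163.1/951.1 = 5.32 V.

V_out ≈ 5.32 V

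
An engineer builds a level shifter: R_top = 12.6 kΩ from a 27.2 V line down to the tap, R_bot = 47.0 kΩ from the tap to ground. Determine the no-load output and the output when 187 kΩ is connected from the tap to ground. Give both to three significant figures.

Open-circuit: V = 27.2 × 47.0/(12.6 + 47.0) = 21.4 V.
With the load, R_bot becomes R_bot‖R_L = 37.56 kΩ, so V = 27.2 × 37.56/50.16 = 20.4 V.

Unloaded: 21.4 V; loaded: 20.4 V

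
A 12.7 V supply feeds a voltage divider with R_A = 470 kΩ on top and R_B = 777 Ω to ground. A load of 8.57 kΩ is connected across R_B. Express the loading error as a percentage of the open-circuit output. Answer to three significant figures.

Unloaded V = 12.7 × 777/470800 = 0.020961 V.
Loaded: R_B‖R_L = 712.4 Ω, giving V = 12.7 × 712.4/470700 = 0.019221 V.
Drop = (0.020961 − 0.019221) / 0.020961 = 8.30 %.

8.30 %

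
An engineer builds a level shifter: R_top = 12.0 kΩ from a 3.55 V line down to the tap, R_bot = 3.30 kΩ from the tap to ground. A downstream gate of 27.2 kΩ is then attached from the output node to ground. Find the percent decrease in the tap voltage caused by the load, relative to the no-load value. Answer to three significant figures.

Unloaded V = 3.55 × 3.30/15.30 = 0.76569 V.
Loaded: R_bot‖R_L = 2.943 kΩ, giving V = 3.55 × 2.943/14.94 = 0.69916 V.
Drop = (0.76569 − 0.69916) / 0.76569 = 8.69 %.

8.69 %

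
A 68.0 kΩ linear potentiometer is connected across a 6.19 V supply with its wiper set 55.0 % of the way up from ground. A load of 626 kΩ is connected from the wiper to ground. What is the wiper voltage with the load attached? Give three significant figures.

V ≈ 3.32 V

The wiper splits the pot into (1−α)R = 30.60 kΩ above and αR = 37.40 kΩ below.
Lower section ‖ load = 35.29 kΩ.
V_wiper = 6.19 × 35.29/(30.60 + 35.29) = 3.32 V.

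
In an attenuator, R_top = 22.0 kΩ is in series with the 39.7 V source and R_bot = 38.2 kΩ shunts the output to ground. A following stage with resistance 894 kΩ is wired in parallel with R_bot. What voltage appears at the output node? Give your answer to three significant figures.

The load sits in parallel with R_bot: R_bot‖R_L = (38.2 × 894) / (38.2 + 894) = 36.63 kΩ.
V_out = 39.7 × 36.63 / (22.0 + 36.63) = 39.7 × 36.63/58.63 = 24.8 V.
(Unloaded it would have been 25.2 V.)

V_out ≈ 24.8 V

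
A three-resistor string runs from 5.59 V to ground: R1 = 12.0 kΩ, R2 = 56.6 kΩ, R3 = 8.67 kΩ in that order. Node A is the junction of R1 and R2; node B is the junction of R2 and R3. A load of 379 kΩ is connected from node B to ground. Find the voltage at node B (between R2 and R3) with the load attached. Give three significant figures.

At node B, R3 is in parallel with the load: R3‖R_L = 8.476 kΩ.
Below node A the resistance is R2 + (R3‖R_L) = 65.08 kΩ, so V_A = 5.59 × 65.08/77.08 = 4.720 V.
Then V_B = V_A × (R3‖R_L)/(R2 + R3‖R_L) = 4.720 × 8.476/65.08 = 0.615 V.

V ≈ 0.615 V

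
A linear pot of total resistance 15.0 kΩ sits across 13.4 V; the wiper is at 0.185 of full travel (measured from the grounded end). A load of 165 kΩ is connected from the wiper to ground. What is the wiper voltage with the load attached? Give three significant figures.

The wiper splits the pot into (1−α)R = 12.22 kΩ above and αR = 2.775 kΩ below.
Lower section ‖ load = 2.729 kΩ.
V_wiper = 13.4 × 2.729/(12.22 + 2.729) = 2.45 V.

V ≈ 2.45 V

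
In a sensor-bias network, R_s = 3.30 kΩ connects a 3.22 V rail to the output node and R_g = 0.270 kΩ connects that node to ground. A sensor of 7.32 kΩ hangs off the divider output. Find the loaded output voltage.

V_out ≈ 0.235 V

The load sits in parallel with R_g: R_g‖R_L = (270 × 7320) / (270 + 7320) = 260.4 Ω.
V_out = 3.22 × 260.4 / (3300 + 260.4) = 3.22 × 260.4/3560 = 0.235 V.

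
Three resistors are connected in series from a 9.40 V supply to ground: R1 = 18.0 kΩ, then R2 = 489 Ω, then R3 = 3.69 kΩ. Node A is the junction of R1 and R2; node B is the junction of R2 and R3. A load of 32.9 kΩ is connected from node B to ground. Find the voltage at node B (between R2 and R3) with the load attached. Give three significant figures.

At node B, R3 is in parallel with the load: R3‖R_L = 3318 Ω.
Below node A the resistance is R2 + (R3‖R_L) = 3807 Ω, so V_A = 9.40 × 3807/21810 = 1.641 V.
Then V_B = V_A × (R3‖R_L)/(R2 + R3‖R_L) = 1.641 × 3318/3807 = 1.43 V.

V ≈ 1.43 V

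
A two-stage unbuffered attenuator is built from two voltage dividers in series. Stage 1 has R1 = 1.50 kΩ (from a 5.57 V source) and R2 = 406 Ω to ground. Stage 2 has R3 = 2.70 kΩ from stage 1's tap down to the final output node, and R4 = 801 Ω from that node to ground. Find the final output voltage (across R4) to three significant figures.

Stage 2 presents R3+R4 = 3501 Ω as a load on stage 1's tap.
Stage 1's lower leg becomes R2‖(R3+R4) = 363.8 Ω, so V_mid = 5.57 × 363.8/1864 = 1.087 V.
Stage 2 is itself unloaded: V_out = V_mid × R4/(R3+R4) = 1.087 × 801/3501 = 0.249 V.

V_out ≈ 0.249 V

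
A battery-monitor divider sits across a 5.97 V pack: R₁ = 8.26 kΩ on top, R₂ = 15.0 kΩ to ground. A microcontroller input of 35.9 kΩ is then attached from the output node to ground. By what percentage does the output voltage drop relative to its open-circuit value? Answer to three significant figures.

12.9 %

Unloaded V = 5.97 × 15.0/23.26 = 3.8500 V.
Loaded: R₂‖R_L = 10.58 kΩ, giving V = 5.97 × 10.58/18.84 = 3.3525 V.
Drop = (3.8500 − 3.3525) / 3.8500 = 12.9 %.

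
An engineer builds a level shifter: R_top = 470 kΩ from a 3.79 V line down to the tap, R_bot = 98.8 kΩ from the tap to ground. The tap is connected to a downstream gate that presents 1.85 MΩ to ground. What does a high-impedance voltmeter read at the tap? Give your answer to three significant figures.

The load sits in parallel with R_bot: R_bot‖R_L = (98.8 × 1850) / (98.8 + 1850) = 93.79 kΩ.
V_out = 3.79 × 93.79 / (470 + 93.79) = 3.79 × 93.79/563.8 = 0.630 V.
(Unloaded it would have been 0.658 V.)

V_out ≈ 0.630 V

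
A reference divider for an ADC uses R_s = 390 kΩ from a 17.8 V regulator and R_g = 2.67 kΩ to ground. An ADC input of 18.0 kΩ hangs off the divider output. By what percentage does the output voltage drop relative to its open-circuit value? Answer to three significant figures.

The divider's output (Thévenin) resistance is R_s‖R_g = 2.652 kΩ.
Fractional drop under load = R_th/(R_th + R_L) = 2.652 / (2.652 + 18.0) = 0.1284.
So the output falls by 12.8 %.

12.8 %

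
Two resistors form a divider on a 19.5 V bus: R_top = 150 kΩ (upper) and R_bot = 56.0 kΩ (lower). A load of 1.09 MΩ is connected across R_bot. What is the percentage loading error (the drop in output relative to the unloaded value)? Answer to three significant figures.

The divider's output (Thévenin) resistance is R_top‖R_bot = 40.78 kΩ.
Fractional drop under load = R_th/(R_th + R_L) = 40.78 / (40.78 + 1090) = 0.03606.
So the output falls by 3.61 %.

3.61 %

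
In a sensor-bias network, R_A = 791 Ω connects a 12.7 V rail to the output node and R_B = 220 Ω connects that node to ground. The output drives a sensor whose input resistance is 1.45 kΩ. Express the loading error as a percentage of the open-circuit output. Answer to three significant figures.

Unloaded V = 12.7 × 220/1011 = 2.7636 V.
Loaded: R_B‖R_L = 191.0 Ω, giving V = 12.7 × 191.0/982.0 = 2.4704 V.
Drop = (2.7636 − 2.4704) / 2.7636 = 10.6 %.

10.6 %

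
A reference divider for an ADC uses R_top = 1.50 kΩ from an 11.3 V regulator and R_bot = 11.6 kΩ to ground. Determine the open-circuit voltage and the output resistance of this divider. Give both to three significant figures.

V_th is the open-circuit tap voltage: 11.3 × 11.6/(1.50 + 11.6) = 10.0 V.
With the supply zeroed, R_top and R_bot appear in parallel from the tap: R_th = R_top‖R_bot = (1.50 × 11.6)/13.10 = 1.33 kΩ.

V_th = 10.0 V, R_th = 1.33 kΩ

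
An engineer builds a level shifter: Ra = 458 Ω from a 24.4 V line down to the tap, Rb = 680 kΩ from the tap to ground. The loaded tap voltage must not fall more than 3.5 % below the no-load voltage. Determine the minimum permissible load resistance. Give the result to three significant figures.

R_L(min) ≈ 12.6 kΩ

Output resistance R_th = Ra‖Rb = (458 × 680000)/680500 = 457.7 Ω.
The fractional drop is R_th/(R_th + R_L); requiring this ≤ 0.0350 gives R_L ≥ R_th(1/0.0350 − 1) = 457.7 × 27.57 = 12.6 kΩ.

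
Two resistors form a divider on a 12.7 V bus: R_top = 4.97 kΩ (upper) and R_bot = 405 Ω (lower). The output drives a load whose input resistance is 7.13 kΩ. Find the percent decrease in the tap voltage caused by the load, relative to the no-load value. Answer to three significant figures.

4.99 %

The divider's output (Thévenin) resistance is R_top‖R_bot = 374.5 Ω.
Fractional drop under load = R_th/(R_th + R_L) = 374.5 / (374.5 + 7130) = 0.04990.
So the output falls by 4.99 %.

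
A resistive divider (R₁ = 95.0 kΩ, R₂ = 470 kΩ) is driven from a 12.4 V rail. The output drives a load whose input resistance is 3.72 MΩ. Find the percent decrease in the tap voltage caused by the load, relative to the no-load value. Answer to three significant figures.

The divider's output (Thévenin) resistance is R₁‖R₂ = 79.03 kΩ.
Fractional drop under load = R_th/(R_th + R_L) = 79.03 / (79.03 + 3720) = 0.02080.
So the output falls by 2.08 %.

2.08 %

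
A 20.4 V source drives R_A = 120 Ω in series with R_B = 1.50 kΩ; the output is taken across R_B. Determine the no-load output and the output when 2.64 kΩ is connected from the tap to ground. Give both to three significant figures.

Unloaded: 18.9 V; loaded: 18.1 V

Open-circuit: V = 20.4 × 1500/(120 + 1500) = 18.9 V.
With the load, R_B becomes R_B‖R_L = 956.5 Ω, so V = 20.4 × 956.5/1077 = 18.1 V.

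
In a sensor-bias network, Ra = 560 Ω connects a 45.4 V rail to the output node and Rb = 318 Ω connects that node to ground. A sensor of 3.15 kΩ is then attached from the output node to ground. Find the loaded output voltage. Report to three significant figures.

V_out ≈ 15.4 V

The load sits in parallel with Rb: Rb‖R_L = (318 × 3150) / (318 + 3150) = 288.8 Ω.
V_out = 45.4 × 288.8 / (560 + 288.8) = 45.4 × 288.8/848.8 = 15.4 V.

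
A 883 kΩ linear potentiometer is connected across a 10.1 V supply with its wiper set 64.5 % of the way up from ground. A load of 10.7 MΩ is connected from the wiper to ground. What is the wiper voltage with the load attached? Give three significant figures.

V ≈ 6.39 V

The wiper splits the pot into (1−α)R = 313.5 kΩ above and αR = 569.5 kΩ below.
Lower section ‖ load = 540.8 kΩ.
V_wiper = 10.1 × 540.8/(313.5 + 540.8) = 6.39 V.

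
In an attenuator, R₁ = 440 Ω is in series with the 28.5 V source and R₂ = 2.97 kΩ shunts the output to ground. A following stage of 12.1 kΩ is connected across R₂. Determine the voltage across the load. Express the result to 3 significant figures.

V_out ≈ 24.1 V

The load sits in parallel with R₂: R₂‖R_L = (2970 × 12100) / (2970 + 12100) = 2385 Ω.
V_out = 28.5 × 2385 / (440 + 2385) = 28.5 × 2385/2825 = 24.1 V.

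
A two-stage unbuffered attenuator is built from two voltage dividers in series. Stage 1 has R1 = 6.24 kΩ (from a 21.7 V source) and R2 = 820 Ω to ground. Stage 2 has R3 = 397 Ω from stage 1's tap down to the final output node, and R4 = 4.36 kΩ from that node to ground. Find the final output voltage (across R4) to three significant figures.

V_out ≈ 2.00 V

Stage 2 presents R3+R4 = 4757 Ω as a load on stage 1's tap.
Stage 1's lower leg becomes R2‖(R3+R4) = 699.4 Ω, so V_mid = 21.7 × 699.4/6939 = 2.187 V.
Stage 2 is itself unloaded: V_out = V_mid × R4/(R3+R4) = 2.187 × 4360/4757 = 2.00 V.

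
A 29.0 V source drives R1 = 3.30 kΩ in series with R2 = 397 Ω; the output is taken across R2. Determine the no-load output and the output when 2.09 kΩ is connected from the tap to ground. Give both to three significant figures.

Unloaded: 3.11 V; loaded: 2.66 V

Open-circuit: V = 29.0 × 397/(3300 + 397) = 3.11 V.
With the load, R2 becomes R2‖R_L = 333.6 Ω, so V = 29.0 × 333.6/3634 = 2.66 V.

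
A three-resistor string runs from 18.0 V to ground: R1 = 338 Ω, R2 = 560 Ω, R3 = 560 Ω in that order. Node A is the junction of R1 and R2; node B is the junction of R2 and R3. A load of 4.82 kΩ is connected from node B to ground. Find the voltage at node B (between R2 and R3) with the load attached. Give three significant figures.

At node B, R3 is in parallel with the load: R3‖R_L = 501.7 Ω.
Below node A the resistance is R2 + (R3‖R_L) = 1062 Ω, so V_A = 18.0 × 1062/1400 = 13.65 V.
Then V_B = V_A × (R3‖R_L)/(R2 + R3‖R_L) = 13.65 × 501.7/1062 = 6.45 V.

V ≈ 6.45 V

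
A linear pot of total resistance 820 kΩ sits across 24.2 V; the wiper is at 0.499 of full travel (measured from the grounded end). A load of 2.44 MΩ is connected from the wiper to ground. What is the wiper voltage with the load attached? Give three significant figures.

The wiper splits the pot into (1−α)R = 410.8 kΩ above and αR = 409.2 kΩ below.
Lower section ‖ load = 350.4 kΩ.
V_wiper = 24.2 × 350.4/(410.8 + 350.4) = 11.1 V.

V ≈ 11.1 V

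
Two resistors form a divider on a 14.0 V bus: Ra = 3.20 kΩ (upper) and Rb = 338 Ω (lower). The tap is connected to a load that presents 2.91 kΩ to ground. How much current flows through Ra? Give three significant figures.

Rb‖R_L = 302.8 Ω, so the source sees Ra + Rb‖R_L = 3503 Ω.
I = 14.0 V / 3503 Ω = 4.00 mA.

I ≈ 4.00 mA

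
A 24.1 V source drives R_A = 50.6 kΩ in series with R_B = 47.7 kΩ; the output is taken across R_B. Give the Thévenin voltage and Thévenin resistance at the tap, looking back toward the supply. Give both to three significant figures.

V_th = 11.7 V, R_th = 24.6 kΩ

V_th is the open-circuit tap voltage: 24.1 × 47.7/(50.6 + 47.7) = 11.7 V.
With the supply zeroed, R_A and R_B appear in parallel from the tap: R_th = R_A‖R_B = (50.6 × 47.7)/98.30 = 24.6 kΩ.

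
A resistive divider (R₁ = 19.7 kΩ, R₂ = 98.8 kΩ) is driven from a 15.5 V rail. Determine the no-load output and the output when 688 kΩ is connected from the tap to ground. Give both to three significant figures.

Open-circuit: V = 15.5 × 98.8/(19.7 + 98.8) = 12.9 V.
With the load, R₂ becomes R₂‖R_L = 86.39 kΩ, so V = 15.5 × 86.39/106.1 = 12.6 V.

Unloaded: 12.9 V; loaded: 12.6 V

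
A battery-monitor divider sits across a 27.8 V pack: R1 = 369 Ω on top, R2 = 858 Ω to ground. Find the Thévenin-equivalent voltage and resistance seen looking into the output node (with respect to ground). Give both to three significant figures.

V_th = 19.4 V, R_th = 258 Ω

V_th is the open-circuit tap voltage: 27.8 × 858/(369 + 858) = 19.4 V.
With the supply zeroed, R1 and R2 appear in parallel from the tap: R_th = R1‖R2 = (369 × 858)/1227 = 258 Ω.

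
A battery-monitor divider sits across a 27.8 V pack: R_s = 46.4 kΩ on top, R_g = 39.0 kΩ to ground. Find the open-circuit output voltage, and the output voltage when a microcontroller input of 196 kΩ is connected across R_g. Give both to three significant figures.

Unloaded: 12.7 V; loaded: 11.5 V

Open-circuit: V = 27.8 × 39.0/(46.4 + 39.0) = 12.7 V.
With the load, R_g becomes R_g‖R_L = 32.53 kΩ, so V = 27.8 × 32.53/78.93 = 11.5 V.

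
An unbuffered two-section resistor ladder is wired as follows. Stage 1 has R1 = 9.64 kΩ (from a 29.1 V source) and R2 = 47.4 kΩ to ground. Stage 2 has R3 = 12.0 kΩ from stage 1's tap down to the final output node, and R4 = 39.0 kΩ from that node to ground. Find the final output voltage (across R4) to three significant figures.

Stage 2 presents R3+R4 = 51.00 kΩ as a load on stage 1's tap.
Stage 1's lower leg becomes R2‖(R3+R4) = 24.57 kΩ, so V_mid = 29.1 × 24.57/34.21 = 20.90 V.
Stage 2 is itself unloaded: V_out = V_mid × R4/(R3+R4) = 20.90 × 39.0/51.00 = 16.0 V.

V_out ≈ 16.0 V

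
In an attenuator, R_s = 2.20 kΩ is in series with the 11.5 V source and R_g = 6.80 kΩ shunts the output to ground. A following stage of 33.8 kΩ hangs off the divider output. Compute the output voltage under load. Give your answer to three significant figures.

V_out ≈ 8.28 V

The load sits in parallel with R_g: R_g‖R_L = (6.80 × 33.8) / (6.80 + 33.8) = 5.661 kΩ.
V_out = 11.5 × 5.661 / (2.20 + 5.661) = 11.5 × 5.661/7.861 = 8.28 V.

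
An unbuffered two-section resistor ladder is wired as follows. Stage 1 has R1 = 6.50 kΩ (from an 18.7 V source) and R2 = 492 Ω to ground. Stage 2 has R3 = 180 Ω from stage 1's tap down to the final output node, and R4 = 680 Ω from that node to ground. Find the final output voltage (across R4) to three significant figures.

V_out ≈ 0.679 V

Stage 2 presents R3+R4 = 860.0 Ω as a load on stage 1's tap.
Stage 1's lower leg becomes R2‖(R3+R4) = 313.0 Ω, so V_mid = 18.7 × 313.0/6813 = 0.8590 V.
Stage 2 is itself unloaded: V_out = V_mid × R4/(R3+R4) = 0.8590 × 680/860.0 = 0.679 V.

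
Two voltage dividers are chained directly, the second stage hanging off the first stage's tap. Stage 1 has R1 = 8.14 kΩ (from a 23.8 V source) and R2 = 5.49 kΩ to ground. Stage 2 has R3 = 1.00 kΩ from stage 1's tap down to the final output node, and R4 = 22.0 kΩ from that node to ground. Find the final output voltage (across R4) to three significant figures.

Stage 2 presents R3+R4 = 23.00 kΩ as a load on stage 1's tap.
Stage 1's lower leg becomes R2‖(R3+R4) = 4.432 kΩ, so V_mid = 23.8 × 4.432/12.57 = 8.390 V.
Stage 2 is itself unloaded: V_out = V_mid × R4/(R3+R4) = 8.390 × 22.0/23.00 = 8.03 V.

V_out ≈ 8.03 V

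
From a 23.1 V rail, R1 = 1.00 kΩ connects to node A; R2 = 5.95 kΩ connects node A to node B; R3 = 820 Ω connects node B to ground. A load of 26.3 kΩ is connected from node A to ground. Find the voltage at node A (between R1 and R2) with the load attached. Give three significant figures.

Below node A the series string R2+R3 = 6770 Ω sits in parallel with the 26300 Ω load: 5384 Ω.
V_A = 23.1 × 5384/(1000 + 5384) = 19.5 V.

V ≈ 19.5 V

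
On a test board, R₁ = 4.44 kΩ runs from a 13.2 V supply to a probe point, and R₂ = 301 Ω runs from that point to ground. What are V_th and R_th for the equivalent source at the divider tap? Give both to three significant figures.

V_th is the open-circuit tap voltage: 13.2 × 301/(4440 + 301) = 0.838 V.
With the supply zeroed, R₁ and R₂ appear in parallel from the tap: R_th = R₁‖R₂ = (4440 × 301)/4741 = 282 Ω.

V_th = 0.838 V, R_th = 282 Ω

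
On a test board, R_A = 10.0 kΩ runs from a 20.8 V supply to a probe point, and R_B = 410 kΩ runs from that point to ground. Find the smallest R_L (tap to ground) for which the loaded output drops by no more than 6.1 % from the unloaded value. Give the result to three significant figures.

R_L(min) ≈ 150 kΩ

Output resistance R_th = R_A‖R_B = (10.0 × 410)/420.0 = 9.762 kΩ.
The fractional drop is R_th/(R_th + R_L); requiring this ≤ 0.0610 gives R_L ≥ R_th(1/0.0610 − 1) = 9.762 × 15.39 = 150 kΩ.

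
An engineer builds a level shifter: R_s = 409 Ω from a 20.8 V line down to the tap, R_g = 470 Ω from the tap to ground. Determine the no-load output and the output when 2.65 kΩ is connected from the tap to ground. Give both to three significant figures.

Open-circuit: V = 20.8 × 470/(409 + 470) = 11.1 V.
With the load, R_g becomes R_g‖R_L = 399.2 Ω, so V = 20.8 × 399.2/808.2 = 10.3 V.

Unloaded: 11.1 V; loaded: 10.3 V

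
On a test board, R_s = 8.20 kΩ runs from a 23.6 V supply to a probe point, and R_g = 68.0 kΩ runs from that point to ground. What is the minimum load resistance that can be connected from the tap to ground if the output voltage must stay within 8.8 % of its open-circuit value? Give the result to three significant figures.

Output resistance R_th = R_s‖R_g = (8.20 × 68.0)/76.20 = 7.318 kΩ.
The fractional drop is R_th/(R_th + R_L); requiring this ≤ 0.0880 gives R_L ≥ R_th(1/0.0880 − 1) = 7.318 × 10.36 = 75.8 kΩ.

R_L(min) ≈ 75.8 kΩ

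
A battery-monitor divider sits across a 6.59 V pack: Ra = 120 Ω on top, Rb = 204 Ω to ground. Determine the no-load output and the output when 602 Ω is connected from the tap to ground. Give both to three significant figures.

Open-circuit: V = 6.59 × 204/(120 + 204) = 4.15 V.
With the load, Rb becomes Rb‖R_L = 152.4 Ω, so V = 6.59 × 152.4/272.4 = 3.69 V.

Unloaded: 4.15 V; loaded: 3.69 V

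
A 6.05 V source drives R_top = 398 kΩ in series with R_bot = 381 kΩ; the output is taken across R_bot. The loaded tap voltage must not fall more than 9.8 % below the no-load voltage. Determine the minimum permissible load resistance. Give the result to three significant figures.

Output resistance R_th = R_top‖R_bot = (398 × 381)/779.0 = 194.7 kΩ.
The fractional drop is R_th/(R_th + R_L); requiring this ≤ 0.0980 gives R_L ≥ R_th(1/0.0980 − 1) = 194.7 × 9.204 = 1.79 MΩ.

R_L(min) ≈ 1.79 MΩ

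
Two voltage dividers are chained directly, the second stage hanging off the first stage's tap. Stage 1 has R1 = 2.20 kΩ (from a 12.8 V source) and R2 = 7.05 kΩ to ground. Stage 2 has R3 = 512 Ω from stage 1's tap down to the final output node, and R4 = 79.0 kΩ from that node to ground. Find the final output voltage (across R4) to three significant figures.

V_out ≈ 9.49 V

Stage 2 presents R3+R4 = 79510 Ω as a load on stage 1's tap.
Stage 1's lower leg becomes R2‖(R3+R4) = 6476 Ω, so V_mid = 12.8 × 6476/8676 = 9.554 V.
Stage 2 is itself unloaded: V_out = V_mid × R4/(R3+R4) = 9.554 × 79000/79510 = 9.49 V.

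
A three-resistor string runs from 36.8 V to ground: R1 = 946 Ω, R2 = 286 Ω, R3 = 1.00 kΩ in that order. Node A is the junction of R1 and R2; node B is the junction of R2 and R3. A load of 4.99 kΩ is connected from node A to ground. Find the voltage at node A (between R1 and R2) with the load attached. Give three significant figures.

V ≈ 19.1 V

Below node A the series string R2+R3 = 1286 Ω sits in parallel with the 4990 Ω load: 1022 Ω.
V_A = 36.8 × 1022/(946 + 1022) = 19.1 V.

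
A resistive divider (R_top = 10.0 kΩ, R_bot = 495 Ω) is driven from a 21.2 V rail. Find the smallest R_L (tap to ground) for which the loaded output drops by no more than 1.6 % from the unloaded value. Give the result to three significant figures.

R_L(min) ≈ 29.0 kΩ

Output resistance R_th = R_top‖R_bot = (10000 × 495)/10500 = 471.7 Ω.
The fractional drop is R_th/(R_th + R_L); requiring this ≤ 0.0160 gives R_L ≥ R_th(1/0.0160 − 1) = 471.7 × 61.50 = 29.0 kΩ.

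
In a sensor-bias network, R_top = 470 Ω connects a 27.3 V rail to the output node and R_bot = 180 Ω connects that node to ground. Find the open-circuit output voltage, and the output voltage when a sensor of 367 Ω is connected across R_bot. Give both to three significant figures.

Unloaded: 7.56 V; loaded: 5.58 V

Open-circuit: V = 27.3 × 180/(470 + 180) = 7.56 V.
With the load, R_bot becomes R_bot‖R_L = 120.8 Ω, so V = 27.3 × 120.8/590.8 = 5.58 V.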